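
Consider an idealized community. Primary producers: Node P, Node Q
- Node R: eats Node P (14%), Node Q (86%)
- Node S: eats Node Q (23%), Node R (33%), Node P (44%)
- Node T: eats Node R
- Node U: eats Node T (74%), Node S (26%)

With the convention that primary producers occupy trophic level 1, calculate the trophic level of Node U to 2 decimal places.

Node R: 1 + (0.14×1 + 0.86×1) = 2
Node S: 1 + (0.23×1 + 0.33×2 + 0.44×1) = 2.33
Node T: 1 + 2 = 3
Node U: 1 + (0.74×3 + 0.26×2.33) = 3.8258

3.83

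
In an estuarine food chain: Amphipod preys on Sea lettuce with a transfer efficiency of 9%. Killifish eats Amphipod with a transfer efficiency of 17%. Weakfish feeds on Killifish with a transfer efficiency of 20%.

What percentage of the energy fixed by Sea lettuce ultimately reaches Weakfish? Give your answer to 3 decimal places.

Product of link efficiencies: 0.09 × 0.17 × 0.2 = 0.00306
As a percentage: 0.00306 × 100 = 0.306%

0.306%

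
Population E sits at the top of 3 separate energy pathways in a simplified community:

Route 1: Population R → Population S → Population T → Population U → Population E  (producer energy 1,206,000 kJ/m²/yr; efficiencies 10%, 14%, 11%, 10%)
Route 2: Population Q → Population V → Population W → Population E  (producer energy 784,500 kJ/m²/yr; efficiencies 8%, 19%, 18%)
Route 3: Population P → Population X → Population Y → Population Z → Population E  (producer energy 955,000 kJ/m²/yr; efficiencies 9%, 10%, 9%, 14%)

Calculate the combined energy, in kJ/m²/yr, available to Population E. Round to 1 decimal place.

Route 1: 1206000 × 0.1 × 0.14 × 0.11 × 0.1 = 185.724 kJ/m²/yr
Route 2: 784500 × 0.08 × 0.19 × 0.18 = 2146.392 kJ/m²/yr
Route 3: 955000 × 0.09 × 0.1 × 0.09 × 0.14 = 108.297 kJ/m²/yr
Total at Population E: 185.724 + 2146.392 + 108.297 = 2440.413 kJ/m²/yr

2440.4 kJ/m²/yr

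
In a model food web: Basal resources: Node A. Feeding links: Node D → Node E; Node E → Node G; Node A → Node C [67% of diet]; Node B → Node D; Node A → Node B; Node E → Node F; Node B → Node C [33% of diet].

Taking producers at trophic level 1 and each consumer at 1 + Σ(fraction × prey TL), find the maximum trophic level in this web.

Node B: 1 + 1 = 2
Node C: 1 + (0.33×2 + 0.67×1) = 2.33
Node D: 1 + 2 = 3
Node E: 1 + 3 = 4
Node F: 1 + 4 = 5
Node G: 1 + 4 = 5

5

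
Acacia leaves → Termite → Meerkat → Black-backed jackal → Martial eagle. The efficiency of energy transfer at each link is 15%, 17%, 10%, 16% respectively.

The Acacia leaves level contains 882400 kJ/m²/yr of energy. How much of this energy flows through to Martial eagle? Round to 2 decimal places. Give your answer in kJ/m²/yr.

Termite: 882400 × 0.15 = 132360 kJ/m²/yr
Meerkat: 132360 × 0.17 = 22501.2 kJ/m²/yr
Black-backed jackal: 22501.2 × 0.1 = 2250.12 kJ/m²/yr
Martial eagle: 2250.12 × 0.16 = 360.0192 kJ/m²/yr

360.02 kJ/m²/yr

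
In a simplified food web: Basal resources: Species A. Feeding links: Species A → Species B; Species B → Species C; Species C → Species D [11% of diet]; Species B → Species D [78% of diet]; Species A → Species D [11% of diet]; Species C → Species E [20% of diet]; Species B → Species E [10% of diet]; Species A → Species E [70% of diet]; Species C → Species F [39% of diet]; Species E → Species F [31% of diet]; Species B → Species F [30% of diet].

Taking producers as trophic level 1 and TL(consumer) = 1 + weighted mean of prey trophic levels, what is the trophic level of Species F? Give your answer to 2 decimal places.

3.55

Species B: 1 + 1 = 2
Species C: 1 + 2 = 3
Species D: 1 + (0.11×3 + 0.78×2 + 0.11×1) = 3
Species E: 1 + (0.2×3 + 0.1×2 + 0.7×1) = 2.5
Species F: 1 + (0.39×3 + 0.31×2.5 + 0.3×2) = 3.545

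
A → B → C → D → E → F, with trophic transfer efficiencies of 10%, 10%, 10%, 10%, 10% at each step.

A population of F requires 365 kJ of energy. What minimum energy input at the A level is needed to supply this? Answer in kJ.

Cumulative transfer efficiency: 0.1 × 0.1 × 0.1 × 0.1 × 0.1 = 0.00001
A energy = 365 / 0.00001 = 36500000 kJ

36500000 kJ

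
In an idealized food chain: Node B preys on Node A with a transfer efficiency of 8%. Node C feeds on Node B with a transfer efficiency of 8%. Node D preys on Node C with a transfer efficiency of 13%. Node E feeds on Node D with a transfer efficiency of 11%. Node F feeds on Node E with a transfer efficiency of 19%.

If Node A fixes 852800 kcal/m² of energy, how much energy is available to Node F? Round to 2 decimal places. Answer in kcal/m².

14.83 kcal/m²

Node B: 852800 × 0.08 = 68224 kcal/m²
Node C: 68224 × 0.08 = 5457.92 kcal/m²
Node D: 5457.92 × 0.13 = 709.5296 kcal/m²
Node E: 709.5296 × 0.11 = 78.048256 kcal/m²
Node F: 78.048256 × 0.19 = 14.82916864 kcal/m²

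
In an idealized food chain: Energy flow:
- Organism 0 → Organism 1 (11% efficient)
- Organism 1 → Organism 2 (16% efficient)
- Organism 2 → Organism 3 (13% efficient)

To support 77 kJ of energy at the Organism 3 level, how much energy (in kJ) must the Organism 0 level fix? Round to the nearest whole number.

33654 kJ

Cumulative transfer efficiency: 0.11 × 0.16 × 0.13 = 0.002288
Organism 0 energy = 77 / 0.002288 = 33654 kJ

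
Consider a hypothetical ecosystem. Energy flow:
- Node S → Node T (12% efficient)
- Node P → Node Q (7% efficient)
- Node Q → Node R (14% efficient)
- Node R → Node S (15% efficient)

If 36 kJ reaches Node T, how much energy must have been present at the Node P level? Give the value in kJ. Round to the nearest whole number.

204082 kJ

Cumulative transfer efficiency: 0.07 × 0.14 × 0.15 × 0.12 = 0.0001764
Node P energy = 36 / 0.0001764 = 204082 kJ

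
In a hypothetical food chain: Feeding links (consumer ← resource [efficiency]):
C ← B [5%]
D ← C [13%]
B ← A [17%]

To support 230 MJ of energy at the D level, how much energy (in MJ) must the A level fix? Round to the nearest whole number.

208145 MJ

Cumulative transfer efficiency: 0.17 × 0.05 × 0.13 = 0.001105
A energy = 230 / 0.001105 = 208145 MJ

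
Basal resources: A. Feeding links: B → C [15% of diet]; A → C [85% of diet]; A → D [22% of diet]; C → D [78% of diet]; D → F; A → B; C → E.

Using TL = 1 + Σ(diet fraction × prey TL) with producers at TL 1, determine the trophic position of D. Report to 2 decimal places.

2.90

B: 1 + 1 = 2
C: 1 + (0.85×1 + 0.15×2) = 2.15
D: 1 + (0.22×1 + 0.78×2.15) = 2.897
E: 1 + 2.15 = 3.15
F: 1 + 2.897 = 3.897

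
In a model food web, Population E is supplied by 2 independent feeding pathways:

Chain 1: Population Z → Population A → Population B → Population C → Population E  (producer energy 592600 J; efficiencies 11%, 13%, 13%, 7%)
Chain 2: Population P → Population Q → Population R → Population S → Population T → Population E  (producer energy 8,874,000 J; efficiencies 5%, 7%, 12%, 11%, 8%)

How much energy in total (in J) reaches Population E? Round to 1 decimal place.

109.9 J

Chain 1: 592600 × 0.11 × 0.13 × 0.13 × 0.07 = 77.115038 J
Chain 2: 8874000 × 0.05 × 0.07 × 0.12 × 0.11 × 0.08 = 32.798304 J
Total at Population E: 77.115038 + 32.798304 = 109.913342 J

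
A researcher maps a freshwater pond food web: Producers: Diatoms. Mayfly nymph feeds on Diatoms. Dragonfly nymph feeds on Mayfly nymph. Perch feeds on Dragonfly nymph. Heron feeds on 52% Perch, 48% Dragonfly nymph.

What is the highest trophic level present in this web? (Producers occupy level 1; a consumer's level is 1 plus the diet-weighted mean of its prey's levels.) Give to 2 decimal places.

4.52

Mayfly nymph: 1 + 1 = 2
Dragonfly nymph: 1 + 2 = 3
Perch: 1 + 3 = 4
Heron: 1 + (0.52×4 + 0.48×3) = 4.52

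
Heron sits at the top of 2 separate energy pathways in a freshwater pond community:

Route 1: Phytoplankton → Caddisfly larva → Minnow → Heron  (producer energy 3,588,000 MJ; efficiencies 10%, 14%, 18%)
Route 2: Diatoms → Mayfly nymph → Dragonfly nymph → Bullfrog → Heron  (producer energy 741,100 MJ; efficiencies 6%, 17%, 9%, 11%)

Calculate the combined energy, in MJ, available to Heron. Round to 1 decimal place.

Route 1: 3588000 × 0.1 × 0.14 × 0.18 = 9041.76 MJ
Route 2: 741100 × 0.06 × 0.17 × 0.09 × 0.11 = 74.836278 MJ
Total at Heron: 9041.76 + 74.836278 = 9116.596278 MJ

9116.6 MJ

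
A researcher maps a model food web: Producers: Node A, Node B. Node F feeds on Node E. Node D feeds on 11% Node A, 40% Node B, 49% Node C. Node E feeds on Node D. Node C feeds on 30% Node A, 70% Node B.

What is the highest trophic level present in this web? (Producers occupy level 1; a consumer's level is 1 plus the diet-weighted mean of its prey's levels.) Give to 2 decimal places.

Node C: 1 + (0.3×1 + 0.7×1) = 2
Node D: 1 + (0.11×1 + 0.4×1 + 0.49×2) = 2.49
Node E: 1 + 2.49 = 3.49
Node F: 1 + 3.49 = 4.49

4.49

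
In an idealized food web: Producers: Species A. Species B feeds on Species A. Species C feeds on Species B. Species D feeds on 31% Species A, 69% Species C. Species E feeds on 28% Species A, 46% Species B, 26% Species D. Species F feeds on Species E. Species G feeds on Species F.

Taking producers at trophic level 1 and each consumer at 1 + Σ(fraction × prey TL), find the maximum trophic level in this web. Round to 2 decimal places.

5.08

Species B: 1 + 1 = 2
Species C: 1 + 2 = 3
Species D: 1 + (0.31×1 + 0.69×3) = 3.38
Species E: 1 + (0.28×1 + 0.46×2 + 0.26×3.38) = 3.0788
Species F: 1 + 3.0788 = 4.0788
Species G: 1 + 4.0788 = 5.0788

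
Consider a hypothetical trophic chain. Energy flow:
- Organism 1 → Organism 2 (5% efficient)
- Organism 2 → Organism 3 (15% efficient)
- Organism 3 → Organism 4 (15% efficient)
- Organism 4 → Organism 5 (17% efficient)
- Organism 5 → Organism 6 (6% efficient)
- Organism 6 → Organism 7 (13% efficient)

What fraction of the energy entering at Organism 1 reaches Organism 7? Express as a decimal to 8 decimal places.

Product of link efficiencies: 0.05 × 0.15 × 0.15 × 0.17 × 0.06 × 0.13 = 0.00000149175

0.00000149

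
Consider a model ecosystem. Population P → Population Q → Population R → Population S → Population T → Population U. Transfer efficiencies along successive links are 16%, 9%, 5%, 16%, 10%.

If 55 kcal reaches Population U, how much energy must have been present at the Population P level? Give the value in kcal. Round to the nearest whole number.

4774306 kcal

Cumulative transfer efficiency: 0.16 × 0.09 × 0.05 × 0.16 × 0.1 = 0.00001152
Population P energy = 55 / 0.00001152 = 4774306 kcal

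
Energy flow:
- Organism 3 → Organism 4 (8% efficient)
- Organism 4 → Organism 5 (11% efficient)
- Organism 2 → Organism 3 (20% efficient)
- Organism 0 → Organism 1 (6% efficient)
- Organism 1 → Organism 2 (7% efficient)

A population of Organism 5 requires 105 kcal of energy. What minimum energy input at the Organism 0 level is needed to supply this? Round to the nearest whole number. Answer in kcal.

14204545 kcal

Cumulative transfer efficiency: 0.06 × 0.07 × 0.2 × 0.08 × 0.11 = 0.000007392
Organism 0 energy = 105 / 0.000007392 = 14204545 kcal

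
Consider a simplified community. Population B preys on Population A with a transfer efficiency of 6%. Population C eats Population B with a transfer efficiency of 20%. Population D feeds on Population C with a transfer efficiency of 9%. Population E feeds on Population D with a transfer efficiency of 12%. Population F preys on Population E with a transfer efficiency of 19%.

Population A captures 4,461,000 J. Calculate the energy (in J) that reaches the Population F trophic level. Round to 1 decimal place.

Population B: 4461000 × 0.06 = 267660 J
Population C: 267660 × 0.2 = 53532 J
Population D: 53532 × 0.09 = 4817.88 J
Population E: 4817.88 × 0.12 = 578.1456 J
Population F: 578.1456 × 0.19 = 109.847664 J

109.8 J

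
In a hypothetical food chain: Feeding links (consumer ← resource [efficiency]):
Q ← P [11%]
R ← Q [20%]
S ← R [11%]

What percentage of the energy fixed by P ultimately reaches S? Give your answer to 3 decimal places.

0.242%

Product of link efficiencies: 0.11 × 0.2 × 0.11 = 0.00242
As a percentage: 0.00242 × 100 = 0.242%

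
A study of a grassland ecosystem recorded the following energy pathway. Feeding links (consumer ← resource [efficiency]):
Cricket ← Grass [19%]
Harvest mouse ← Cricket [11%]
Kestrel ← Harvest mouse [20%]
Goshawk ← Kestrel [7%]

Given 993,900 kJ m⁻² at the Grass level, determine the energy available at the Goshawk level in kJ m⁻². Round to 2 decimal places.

290.82 kJ m⁻²

Cricket: 993900 × 0.19 = 188841 kJ m⁻²
Harvest mouse: 188841 × 0.11 = 20772.51 kJ m⁻²
Kestrel: 20772.51 × 0.2 = 4154.502 kJ m⁻²
Goshawk: 4154.502 × 0.07 = 290.81514 kJ m⁻²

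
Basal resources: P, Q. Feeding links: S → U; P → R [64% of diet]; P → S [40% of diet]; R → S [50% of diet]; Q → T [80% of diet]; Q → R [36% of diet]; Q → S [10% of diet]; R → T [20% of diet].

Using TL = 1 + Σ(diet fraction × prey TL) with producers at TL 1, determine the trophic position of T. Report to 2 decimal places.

2.20

R: 1 + (0.36×1 + 0.64×1) = 2
S: 1 + (0.1×1 + 0.4×1 + 0.5×2) = 2.5
T: 1 + (0.2×2 + 0.8×1) = 2.2
U: 1 + 2.5 = 3.5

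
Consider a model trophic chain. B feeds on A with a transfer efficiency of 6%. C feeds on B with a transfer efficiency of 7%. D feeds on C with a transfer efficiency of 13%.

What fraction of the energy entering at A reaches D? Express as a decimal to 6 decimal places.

Product of link efficiencies: 0.06 × 0.07 × 0.13 = 0.000546

0.000546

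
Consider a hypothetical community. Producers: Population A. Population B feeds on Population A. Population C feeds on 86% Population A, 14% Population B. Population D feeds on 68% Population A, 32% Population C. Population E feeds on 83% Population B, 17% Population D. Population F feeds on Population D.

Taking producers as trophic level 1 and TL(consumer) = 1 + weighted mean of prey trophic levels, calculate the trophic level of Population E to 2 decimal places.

3.06

Population B: 1 + 1 = 2
Population C: 1 + (0.86×1 + 0.14×2) = 2.14
Population D: 1 + (0.68×1 + 0.32×2.14) = 2.3648
Population E: 1 + (0.83×2 + 0.17×2.3648) = 3.062016
Population F: 1 + 2.3648 = 3.3648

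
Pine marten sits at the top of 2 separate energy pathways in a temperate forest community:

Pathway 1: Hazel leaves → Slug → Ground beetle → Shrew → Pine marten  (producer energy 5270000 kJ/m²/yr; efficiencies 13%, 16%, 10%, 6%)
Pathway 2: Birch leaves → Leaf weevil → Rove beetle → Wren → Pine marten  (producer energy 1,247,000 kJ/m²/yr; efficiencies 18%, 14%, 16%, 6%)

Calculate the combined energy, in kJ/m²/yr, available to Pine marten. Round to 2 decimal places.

Pathway 1: 5270000 × 0.13 × 0.16 × 0.1 × 0.06 = 657.696 kJ/m²/yr
Pathway 2: 1247000 × 0.18 × 0.14 × 0.16 × 0.06 = 301.67424 kJ/m²/yr
Total at Pine marten: 657.696 + 301.67424 = 959.37024 kJ/m²/yr

959.37 kJ/m²/yr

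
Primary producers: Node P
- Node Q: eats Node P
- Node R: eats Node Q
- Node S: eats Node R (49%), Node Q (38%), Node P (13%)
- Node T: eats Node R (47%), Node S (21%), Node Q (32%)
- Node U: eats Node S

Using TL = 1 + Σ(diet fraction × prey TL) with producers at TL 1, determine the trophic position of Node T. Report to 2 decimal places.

3.76

Node Q: 1 + 1 = 2
Node R: 1 + 2 = 3
Node S: 1 + (0.49×3 + 0.38×2 + 0.13×1) = 3.36
Node T: 1 + (0.47×3 + 0.21×3.36 + 0.32×2) = 3.7556
Node U: 1 + 3.36 = 4.36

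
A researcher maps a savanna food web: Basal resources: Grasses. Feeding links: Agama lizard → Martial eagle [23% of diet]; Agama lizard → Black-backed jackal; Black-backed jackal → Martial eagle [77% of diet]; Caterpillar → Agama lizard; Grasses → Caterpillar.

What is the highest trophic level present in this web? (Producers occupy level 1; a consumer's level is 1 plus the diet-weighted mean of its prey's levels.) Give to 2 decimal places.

Caterpillar: 1 + 1 = 2
Agama lizard: 1 + 2 = 3
Black-backed jackal: 1 + 3 = 4
Martial eagle: 1 + (0.77×4 + 0.23×3) = 4.77

4.77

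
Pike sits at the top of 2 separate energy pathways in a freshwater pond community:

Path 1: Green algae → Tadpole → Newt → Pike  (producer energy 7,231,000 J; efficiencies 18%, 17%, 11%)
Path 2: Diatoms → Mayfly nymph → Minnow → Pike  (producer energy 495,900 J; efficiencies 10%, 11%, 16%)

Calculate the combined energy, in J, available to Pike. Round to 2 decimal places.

Path 1: 7231000 × 0.18 × 0.17 × 0.11 = 24339.546 J
Path 2: 495900 × 0.1 × 0.11 × 0.16 = 872.784 J
Total at Pike: 24339.546 + 872.784 = 25212.33 J

25212.33 J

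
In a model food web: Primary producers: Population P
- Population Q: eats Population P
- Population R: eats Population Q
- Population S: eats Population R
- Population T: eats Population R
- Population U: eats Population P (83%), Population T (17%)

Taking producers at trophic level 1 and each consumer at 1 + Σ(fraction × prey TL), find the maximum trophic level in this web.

4

Population Q: 1 + 1 = 2
Population R: 1 + 2 = 3
Population S: 1 + 3 = 4
Population T: 1 + 3 = 4
Population U: 1 + (0.83×1 + 0.17×4) = 2.51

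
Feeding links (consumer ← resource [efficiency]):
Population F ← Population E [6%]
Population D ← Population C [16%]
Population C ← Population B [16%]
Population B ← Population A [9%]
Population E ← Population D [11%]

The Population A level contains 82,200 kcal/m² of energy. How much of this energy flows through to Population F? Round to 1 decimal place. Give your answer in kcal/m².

1.2 kcal/m²

Population B: 82200 × 0.09 = 7398 kcal/m²
Population C: 7398 × 0.16 = 1183.68 kcal/m²
Population D: 1183.68 × 0.16 = 189.3888 kcal/m²
Population E: 189.3888 × 0.11 = 20.832768 kcal/m²
Population F: 20.832768 × 0.06 = 1.24996608 kcal/m²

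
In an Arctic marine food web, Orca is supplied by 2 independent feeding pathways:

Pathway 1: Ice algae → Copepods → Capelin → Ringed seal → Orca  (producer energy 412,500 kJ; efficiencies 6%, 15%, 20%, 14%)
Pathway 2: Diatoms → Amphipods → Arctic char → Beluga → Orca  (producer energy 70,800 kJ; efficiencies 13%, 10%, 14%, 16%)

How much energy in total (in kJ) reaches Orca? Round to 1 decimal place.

Pathway 1: 412500 × 0.06 × 0.15 × 0.2 × 0.14 = 103.95 kJ
Pathway 2: 70800 × 0.13 × 0.1 × 0.14 × 0.16 = 20.61696 kJ
Total at Orca: 103.95 + 20.61696 = 124.56696 kJ

124.6 kJ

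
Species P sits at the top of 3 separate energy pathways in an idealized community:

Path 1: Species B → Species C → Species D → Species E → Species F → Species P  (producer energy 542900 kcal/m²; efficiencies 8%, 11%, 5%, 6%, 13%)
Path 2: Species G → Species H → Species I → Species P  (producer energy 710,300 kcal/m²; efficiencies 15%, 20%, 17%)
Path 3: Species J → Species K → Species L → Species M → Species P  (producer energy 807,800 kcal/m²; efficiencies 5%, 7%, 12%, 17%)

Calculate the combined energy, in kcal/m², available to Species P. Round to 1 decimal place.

Path 1: 542900 × 0.08 × 0.11 × 0.05 × 0.06 × 0.13 = 1.8632328 kcal/m²
Path 2: 710300 × 0.15 × 0.2 × 0.17 = 3622.53 kcal/m²
Path 3: 807800 × 0.05 × 0.07 × 0.12 × 0.17 = 57.67692 kcal/m²
Total at Species P: 1.8632328 + 3622.53 + 57.67692 = 3682.0701528 kcal/m²

3682.1 kcal/m²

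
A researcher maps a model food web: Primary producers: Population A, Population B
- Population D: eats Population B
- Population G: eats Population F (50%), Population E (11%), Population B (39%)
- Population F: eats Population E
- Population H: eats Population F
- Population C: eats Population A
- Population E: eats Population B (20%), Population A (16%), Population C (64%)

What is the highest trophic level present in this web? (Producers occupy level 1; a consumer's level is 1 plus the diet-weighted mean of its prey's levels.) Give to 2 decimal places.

Population C: 1 + 1 = 2
Population D: 1 + 1 = 2
Population E: 1 + (0.2×1 + 0.16×1 + 0.64×2) = 2.64
Population F: 1 + 2.64 = 3.64
Population G: 1 + (0.5×3.64 + 0.11×2.64 + 0.39×1) = 3.5004
Population H: 1 + 3.64 = 4.64

4.64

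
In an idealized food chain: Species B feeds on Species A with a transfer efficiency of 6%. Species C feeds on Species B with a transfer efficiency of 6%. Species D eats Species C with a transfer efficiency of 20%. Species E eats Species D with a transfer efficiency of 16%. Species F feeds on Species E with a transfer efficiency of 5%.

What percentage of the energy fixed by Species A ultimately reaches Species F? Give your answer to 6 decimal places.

0.000576%

Product of link efficiencies: 0.06 × 0.06 × 0.2 × 0.16 × 0.05 = 0.00000576
As a percentage: 0.00000576 × 100 = 0.000576%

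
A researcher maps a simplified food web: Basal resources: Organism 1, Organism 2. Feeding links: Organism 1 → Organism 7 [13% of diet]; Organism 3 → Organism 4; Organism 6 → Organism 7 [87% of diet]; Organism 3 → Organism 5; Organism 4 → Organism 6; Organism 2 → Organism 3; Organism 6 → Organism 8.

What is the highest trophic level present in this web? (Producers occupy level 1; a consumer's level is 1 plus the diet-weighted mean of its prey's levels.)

Organism 3: 1 + 1 = 2
Organism 4: 1 + 2 = 3
Organism 5: 1 + 2 = 3
Organism 6: 1 + 3 = 4
Organism 7: 1 + (0.87×4 + 0.13×1) = 4.61
Organism 8: 1 + 4 = 5

5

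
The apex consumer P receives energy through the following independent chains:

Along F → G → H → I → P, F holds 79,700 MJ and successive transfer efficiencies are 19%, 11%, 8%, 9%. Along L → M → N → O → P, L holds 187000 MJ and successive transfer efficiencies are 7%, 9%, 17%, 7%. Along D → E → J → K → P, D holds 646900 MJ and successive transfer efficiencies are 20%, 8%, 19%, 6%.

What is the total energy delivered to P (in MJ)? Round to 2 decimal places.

Via F: 79700 × 0.19 × 0.11 × 0.08 × 0.09 = 11.993256 MJ
Via L: 187000 × 0.07 × 0.09 × 0.17 × 0.07 = 14.01939 MJ
Via D: 646900 × 0.2 × 0.08 × 0.19 × 0.06 = 117.99456 MJ
Total at P: 11.993256 + 14.01939 + 117.99456 = 144.007206 MJ

144.01 MJ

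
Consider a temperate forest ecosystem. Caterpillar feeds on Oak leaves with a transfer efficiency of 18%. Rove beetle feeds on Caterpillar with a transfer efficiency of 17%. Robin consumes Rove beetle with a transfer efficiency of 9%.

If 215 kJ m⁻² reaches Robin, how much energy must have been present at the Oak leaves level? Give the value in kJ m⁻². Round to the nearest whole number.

78068 kJ m⁻²

Cumulative transfer efficiency: 0.18 × 0.17 × 0.09 = 0.002754
Oak leaves energy = 215 / 0.002754 = 78068 kJ m⁻²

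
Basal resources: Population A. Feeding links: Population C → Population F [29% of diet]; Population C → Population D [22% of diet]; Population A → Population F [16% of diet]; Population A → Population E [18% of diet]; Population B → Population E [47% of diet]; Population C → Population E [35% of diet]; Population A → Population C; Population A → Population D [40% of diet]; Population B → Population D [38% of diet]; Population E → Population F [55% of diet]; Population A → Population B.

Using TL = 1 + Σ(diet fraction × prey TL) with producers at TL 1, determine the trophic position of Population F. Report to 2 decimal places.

3.29

Population B: 1 + 1 = 2
Population C: 1 + 1 = 2
Population D: 1 + (0.38×2 + 0.22×2 + 0.4×1) = 2.6
Population E: 1 + (0.47×2 + 0.35×2 + 0.18×1) = 2.82
Population F: 1 + (0.29×2 + 0.16×1 + 0.55×2.82) = 3.291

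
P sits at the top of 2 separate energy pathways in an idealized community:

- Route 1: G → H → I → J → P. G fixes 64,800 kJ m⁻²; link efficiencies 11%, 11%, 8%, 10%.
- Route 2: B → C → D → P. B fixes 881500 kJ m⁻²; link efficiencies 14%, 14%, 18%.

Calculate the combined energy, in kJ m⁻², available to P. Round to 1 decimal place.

3116.2 kJ m⁻²

Route 1: 64800 × 0.11 × 0.11 × 0.08 × 0.1 = 6.27264 kJ m⁻²
Route 2: 881500 × 0.14 × 0.14 × 0.18 = 3109.932 kJ m⁻²
Total at P: 6.27264 + 3109.932 = 3116.20464 kJ m⁻²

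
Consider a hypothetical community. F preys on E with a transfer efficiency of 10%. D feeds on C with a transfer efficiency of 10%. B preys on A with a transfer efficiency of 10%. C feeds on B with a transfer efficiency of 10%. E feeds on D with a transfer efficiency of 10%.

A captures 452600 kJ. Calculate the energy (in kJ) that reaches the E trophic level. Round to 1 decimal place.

45.3 kJ

B: 452600 × 0.1 = 45260 kJ
C: 45260 × 0.1 = 4526 kJ
D: 4526 × 0.1 = 452.6 kJ
E: 452.6 × 0.1 = 45.26 kJ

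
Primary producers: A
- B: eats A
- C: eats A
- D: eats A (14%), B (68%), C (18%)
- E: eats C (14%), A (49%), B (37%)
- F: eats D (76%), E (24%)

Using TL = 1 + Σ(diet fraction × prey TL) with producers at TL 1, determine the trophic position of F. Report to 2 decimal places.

3.78

B: 1 + 1 = 2
C: 1 + 1 = 2
D: 1 + (0.14×1 + 0.68×2 + 0.18×2) = 2.86
E: 1 + (0.14×2 + 0.49×1 + 0.37×2) = 2.51
F: 1 + (0.76×2.86 + 0.24×2.51) = 3.776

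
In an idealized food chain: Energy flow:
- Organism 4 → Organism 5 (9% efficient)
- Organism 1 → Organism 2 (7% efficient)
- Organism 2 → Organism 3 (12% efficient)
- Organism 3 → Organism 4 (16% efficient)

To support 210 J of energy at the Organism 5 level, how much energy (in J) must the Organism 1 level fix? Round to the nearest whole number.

Cumulative transfer efficiency: 0.07 × 0.12 × 0.16 × 0.09 = 0.00012096
Organism 1 energy = 210 / 0.00012096 = 1736111 J

1736111 J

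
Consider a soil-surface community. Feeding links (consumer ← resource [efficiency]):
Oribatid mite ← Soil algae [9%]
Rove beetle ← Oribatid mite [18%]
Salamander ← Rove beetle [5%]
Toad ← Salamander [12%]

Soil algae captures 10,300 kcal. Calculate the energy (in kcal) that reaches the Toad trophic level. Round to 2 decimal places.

1.00 kcal

Oribatid mite: 10300 × 0.09 = 927 kcal
Rove beetle: 927 × 0.18 = 166.86 kcal
Salamander: 166.86 × 0.05 = 8.343 kcal
Toad: 8.343 × 0.12 = 1.00116 kcal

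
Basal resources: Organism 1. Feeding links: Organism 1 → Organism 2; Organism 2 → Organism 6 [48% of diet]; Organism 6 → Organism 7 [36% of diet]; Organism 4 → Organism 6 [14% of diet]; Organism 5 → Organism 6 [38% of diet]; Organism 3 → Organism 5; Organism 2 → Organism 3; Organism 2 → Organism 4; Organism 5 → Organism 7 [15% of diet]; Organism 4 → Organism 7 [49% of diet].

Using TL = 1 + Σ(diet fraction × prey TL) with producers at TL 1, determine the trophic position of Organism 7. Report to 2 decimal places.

4.47

Organism 2: 1 + 1 = 2
Organism 3: 1 + 2 = 3
Organism 4: 1 + 2 = 3
Organism 5: 1 + 3 = 4
Organism 6: 1 + (0.48×2 + 0.14×3 + 0.38×4) = 3.9
Organism 7: 1 + (0.36×3.9 + 0.15×4 + 0.49×3) = 4.474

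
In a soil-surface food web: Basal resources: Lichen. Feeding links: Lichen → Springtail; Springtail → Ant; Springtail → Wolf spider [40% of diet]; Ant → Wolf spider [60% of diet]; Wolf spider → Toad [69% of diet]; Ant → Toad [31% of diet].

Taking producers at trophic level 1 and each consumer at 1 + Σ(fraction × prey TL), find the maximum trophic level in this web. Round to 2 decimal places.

4.41

Springtail: 1 + 1 = 2
Ant: 1 + 2 = 3
Wolf spider: 1 + (0.4×2 + 0.6×3) = 3.6
Toad: 1 + (0.69×3.6 + 0.31×3) = 4.414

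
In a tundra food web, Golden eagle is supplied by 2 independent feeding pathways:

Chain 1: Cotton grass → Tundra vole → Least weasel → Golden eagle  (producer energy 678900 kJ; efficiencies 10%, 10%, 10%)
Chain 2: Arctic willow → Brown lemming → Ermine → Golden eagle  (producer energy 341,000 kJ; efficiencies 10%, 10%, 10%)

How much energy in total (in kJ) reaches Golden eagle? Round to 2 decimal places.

Chain 1: 678900 × 0.1 × 0.1 × 0.1 = 678.9 kJ
Chain 2: 341000 × 0.1 × 0.1 × 0.1 = 341 kJ
Total at Golden eagle: 678.9 + 341 = 1019.9 kJ

1019.90 kJ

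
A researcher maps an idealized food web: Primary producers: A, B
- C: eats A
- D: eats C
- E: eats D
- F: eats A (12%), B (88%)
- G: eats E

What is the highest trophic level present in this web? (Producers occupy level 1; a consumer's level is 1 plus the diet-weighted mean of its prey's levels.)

5

C: 1 + 1 = 2
D: 1 + 2 = 3
E: 1 + 3 = 4
F: 1 + (0.12×1 + 0.88×1) = 2
G: 1 + 4 = 5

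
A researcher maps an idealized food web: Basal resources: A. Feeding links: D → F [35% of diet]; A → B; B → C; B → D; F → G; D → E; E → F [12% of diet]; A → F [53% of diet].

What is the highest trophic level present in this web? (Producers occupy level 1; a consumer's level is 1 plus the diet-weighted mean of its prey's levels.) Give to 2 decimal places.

4.06

B: 1 + 1 = 2
C: 1 + 2 = 3
D: 1 + 2 = 3
E: 1 + 3 = 4
F: 1 + (0.12×4 + 0.53×1 + 0.35×3) = 3.06
G: 1 + 3.06 = 4.06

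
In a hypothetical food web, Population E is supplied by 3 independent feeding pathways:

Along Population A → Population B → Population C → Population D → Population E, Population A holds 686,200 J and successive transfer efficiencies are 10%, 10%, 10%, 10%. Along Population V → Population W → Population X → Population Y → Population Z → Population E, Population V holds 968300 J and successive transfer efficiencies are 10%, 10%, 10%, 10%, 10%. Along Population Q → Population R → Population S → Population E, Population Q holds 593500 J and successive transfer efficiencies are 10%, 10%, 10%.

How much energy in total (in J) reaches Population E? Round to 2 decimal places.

Via Population A: 686200 × 0.1 × 0.1 × 0.1 × 0.1 = 68.62 J
Via Population V: 968300 × 0.1 × 0.1 × 0.1 × 0.1 × 0.1 = 9.683 J
Via Population Q: 593500 × 0.1 × 0.1 × 0.1 = 593.5 J
Total at Population E: 68.62 + 9.683 + 593.5 = 671.803 J

671.80 J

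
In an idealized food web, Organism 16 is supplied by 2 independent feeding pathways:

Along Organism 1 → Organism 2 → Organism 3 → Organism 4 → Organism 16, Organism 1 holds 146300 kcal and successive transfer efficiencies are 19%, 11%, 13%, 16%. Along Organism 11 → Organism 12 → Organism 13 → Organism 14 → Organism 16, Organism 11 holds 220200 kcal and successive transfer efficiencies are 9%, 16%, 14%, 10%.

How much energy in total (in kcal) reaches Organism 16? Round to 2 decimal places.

107.99 kcal

Via Organism 1: 146300 × 0.19 × 0.11 × 0.13 × 0.16 = 63.599536 kcal
Via Organism 11: 220200 × 0.09 × 0.16 × 0.14 × 0.1 = 44.39232 kcal
Total at Organism 16: 63.599536 + 44.39232 = 107.991856 kcal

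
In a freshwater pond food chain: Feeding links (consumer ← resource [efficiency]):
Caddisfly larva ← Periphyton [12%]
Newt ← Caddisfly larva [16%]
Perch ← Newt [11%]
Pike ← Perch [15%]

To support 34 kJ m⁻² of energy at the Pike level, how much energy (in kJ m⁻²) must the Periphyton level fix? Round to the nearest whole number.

107323 kJ m⁻²

Cumulative transfer efficiency: 0.12 × 0.16 × 0.11 × 0.15 = 0.0003168
Periphyton energy = 34 / 0.0003168 = 107323 kJ m⁻²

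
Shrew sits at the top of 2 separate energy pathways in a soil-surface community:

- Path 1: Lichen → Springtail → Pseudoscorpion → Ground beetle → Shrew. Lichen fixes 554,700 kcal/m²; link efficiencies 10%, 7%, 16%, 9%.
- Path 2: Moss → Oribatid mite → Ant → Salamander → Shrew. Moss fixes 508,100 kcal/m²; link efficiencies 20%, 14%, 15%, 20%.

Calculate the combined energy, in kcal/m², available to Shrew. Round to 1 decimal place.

Path 1: 554700 × 0.1 × 0.07 × 0.16 × 0.09 = 55.91376 kcal/m²
Path 2: 508100 × 0.2 × 0.14 × 0.15 × 0.2 = 426.804 kcal/m²
Total at Shrew: 55.91376 + 426.804 = 482.71776 kcal/m²

482.7 kcal/m²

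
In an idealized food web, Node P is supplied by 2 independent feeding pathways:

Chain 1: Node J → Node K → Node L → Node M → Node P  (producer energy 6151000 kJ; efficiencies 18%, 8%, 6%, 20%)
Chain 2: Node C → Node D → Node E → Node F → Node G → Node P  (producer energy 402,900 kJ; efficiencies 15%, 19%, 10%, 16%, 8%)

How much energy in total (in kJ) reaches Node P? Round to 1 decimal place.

1077.6 kJ

Chain 1: 6151000 × 0.18 × 0.08 × 0.06 × 0.2 = 1062.8928 kJ
Chain 2: 402900 × 0.15 × 0.19 × 0.1 × 0.16 × 0.08 = 14.697792 kJ
Total at Node P: 1062.8928 + 14.697792 = 1077.590592 kJ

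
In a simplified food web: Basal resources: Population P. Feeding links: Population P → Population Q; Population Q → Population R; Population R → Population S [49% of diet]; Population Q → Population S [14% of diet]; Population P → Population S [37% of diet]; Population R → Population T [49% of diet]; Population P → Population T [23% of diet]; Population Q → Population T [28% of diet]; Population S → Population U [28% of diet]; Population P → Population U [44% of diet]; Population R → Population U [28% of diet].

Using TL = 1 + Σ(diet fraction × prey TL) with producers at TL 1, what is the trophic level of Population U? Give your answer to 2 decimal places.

3.15

Population Q: 1 + 1 = 2
Population R: 1 + 2 = 3
Population S: 1 + (0.49×3 + 0.14×2 + 0.37×1) = 3.12
Population T: 1 + (0.49×3 + 0.23×1 + 0.28×2) = 3.26
Population U: 1 + (0.28×3.12 + 0.44×1 + 0.28×3) = 3.1536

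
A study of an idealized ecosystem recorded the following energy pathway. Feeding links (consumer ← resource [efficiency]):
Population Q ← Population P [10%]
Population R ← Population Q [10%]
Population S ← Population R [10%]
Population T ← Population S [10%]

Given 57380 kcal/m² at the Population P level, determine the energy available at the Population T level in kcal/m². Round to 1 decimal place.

5.7 kcal/m²

Population Q: 57380 × 0.1 = 5738 kcal/m²
Population R: 5738 × 0.1 = 573.8 kcal/m²
Population S: 573.8 × 0.1 = 57.38 kcal/m²
Population T: 57.38 × 0.1 = 5.738 kcal/m²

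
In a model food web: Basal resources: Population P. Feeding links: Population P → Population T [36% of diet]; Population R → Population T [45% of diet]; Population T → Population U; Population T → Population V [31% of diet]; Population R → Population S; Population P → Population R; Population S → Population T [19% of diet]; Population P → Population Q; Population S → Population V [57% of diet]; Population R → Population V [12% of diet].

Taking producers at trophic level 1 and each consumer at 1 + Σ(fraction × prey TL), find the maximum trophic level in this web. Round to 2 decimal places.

Population Q: 1 + 1 = 2
Population R: 1 + 1 = 2
Population S: 1 + 2 = 3
Population T: 1 + (0.36×1 + 0.45×2 + 0.19×3) = 2.83
Population U: 1 + 2.83 = 3.83
Population V: 1 + (0.31×2.83 + 0.12×2 + 0.57×3) = 3.8273

3.83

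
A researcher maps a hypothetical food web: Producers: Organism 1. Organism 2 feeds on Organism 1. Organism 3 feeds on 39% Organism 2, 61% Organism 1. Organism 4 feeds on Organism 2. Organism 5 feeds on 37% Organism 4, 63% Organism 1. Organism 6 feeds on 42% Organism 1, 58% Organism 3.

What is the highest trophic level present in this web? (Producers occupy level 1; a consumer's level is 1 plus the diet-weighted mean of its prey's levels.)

3

Organism 2: 1 + 1 = 2
Organism 3: 1 + (0.39×2 + 0.61×1) = 2.39
Organism 4: 1 + 2 = 3
Organism 5: 1 + (0.37×3 + 0.63×1) = 2.74
Organism 6: 1 + (0.42×1 + 0.58×2.39) = 2.8062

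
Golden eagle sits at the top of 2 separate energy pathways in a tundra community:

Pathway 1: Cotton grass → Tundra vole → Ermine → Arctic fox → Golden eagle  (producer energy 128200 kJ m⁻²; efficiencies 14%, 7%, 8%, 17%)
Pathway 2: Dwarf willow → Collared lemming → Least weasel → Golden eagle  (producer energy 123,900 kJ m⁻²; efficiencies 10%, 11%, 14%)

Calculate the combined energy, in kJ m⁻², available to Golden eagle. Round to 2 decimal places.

Pathway 1: 128200 × 0.14 × 0.07 × 0.08 × 0.17 = 17.086496 kJ m⁻²
Pathway 2: 123900 × 0.1 × 0.11 × 0.14 = 190.806 kJ m⁻²
Total at Golden eagle: 17.086496 + 190.806 = 207.892496 kJ m⁻²

207.89 kJ m⁻²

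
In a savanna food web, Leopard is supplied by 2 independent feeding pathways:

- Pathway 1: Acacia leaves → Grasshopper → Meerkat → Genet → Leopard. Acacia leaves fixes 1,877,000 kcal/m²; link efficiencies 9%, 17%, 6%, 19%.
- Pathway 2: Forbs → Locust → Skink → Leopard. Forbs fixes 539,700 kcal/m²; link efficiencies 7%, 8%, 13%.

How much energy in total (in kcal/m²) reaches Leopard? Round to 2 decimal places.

720.29 kcal/m²

Pathway 1: 1877000 × 0.09 × 0.17 × 0.06 × 0.19 = 327.38634 kcal/m²
Pathway 2: 539700 × 0.07 × 0.08 × 0.13 = 392.9016 kcal/m²
Total at Leopard: 327.38634 + 392.9016 = 720.28794 kcal/m²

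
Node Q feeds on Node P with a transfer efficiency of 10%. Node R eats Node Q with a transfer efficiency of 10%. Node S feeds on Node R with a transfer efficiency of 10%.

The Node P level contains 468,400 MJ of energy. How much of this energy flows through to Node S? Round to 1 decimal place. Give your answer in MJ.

Node Q: 468400 × 0.1 = 46840 MJ
Node R: 46840 × 0.1 = 4684 MJ
Node S: 4684 × 0.1 = 468.4 MJ

468.4 MJ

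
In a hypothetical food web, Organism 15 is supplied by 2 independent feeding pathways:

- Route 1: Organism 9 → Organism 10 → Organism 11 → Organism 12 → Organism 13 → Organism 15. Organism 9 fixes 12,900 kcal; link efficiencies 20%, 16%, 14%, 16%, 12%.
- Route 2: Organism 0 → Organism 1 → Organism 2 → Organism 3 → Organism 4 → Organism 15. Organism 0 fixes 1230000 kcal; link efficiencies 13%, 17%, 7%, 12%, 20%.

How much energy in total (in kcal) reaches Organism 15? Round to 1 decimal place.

46.8 kcal

Route 1: 12900 × 0.2 × 0.16 × 0.14 × 0.16 × 0.12 = 1.1096064 kcal
Route 2: 1230000 × 0.13 × 0.17 × 0.07 × 0.12 × 0.2 = 45.66744 kcal
Total at Organism 15: 1.1096064 + 45.66744 = 46.7770464 kcal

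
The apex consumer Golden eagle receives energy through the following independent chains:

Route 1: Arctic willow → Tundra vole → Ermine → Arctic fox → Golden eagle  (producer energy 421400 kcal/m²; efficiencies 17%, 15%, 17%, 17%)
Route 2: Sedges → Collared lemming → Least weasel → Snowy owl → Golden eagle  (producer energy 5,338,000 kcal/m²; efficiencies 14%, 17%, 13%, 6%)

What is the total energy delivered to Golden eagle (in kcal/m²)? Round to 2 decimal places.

1301.50 kcal/m²

Route 1: 421400 × 0.17 × 0.15 × 0.17 × 0.17 = 310.55073 kcal/m²
Route 2: 5338000 × 0.14 × 0.17 × 0.13 × 0.06 = 990.94632 kcal/m²
Total at Golden eagle: 310.55073 + 990.94632 = 1301.49705 kcal/m²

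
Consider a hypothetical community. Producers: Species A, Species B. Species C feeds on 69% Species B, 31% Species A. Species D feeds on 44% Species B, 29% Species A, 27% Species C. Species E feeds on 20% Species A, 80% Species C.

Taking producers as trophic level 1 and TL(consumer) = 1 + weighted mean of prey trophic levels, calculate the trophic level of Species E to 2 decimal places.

Species C: 1 + (0.69×1 + 0.31×1) = 2
Species D: 1 + (0.44×1 + 0.29×1 + 0.27×2) = 2.27
Species E: 1 + (0.2×1 + 0.8×2) = 2.8

2.80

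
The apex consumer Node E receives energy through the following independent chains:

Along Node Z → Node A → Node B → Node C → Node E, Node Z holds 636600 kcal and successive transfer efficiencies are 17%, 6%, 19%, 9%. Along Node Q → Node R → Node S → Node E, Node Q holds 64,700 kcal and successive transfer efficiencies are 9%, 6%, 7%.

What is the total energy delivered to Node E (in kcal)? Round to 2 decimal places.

135.49 kcal

Via Node Z: 636600 × 0.17 × 0.06 × 0.19 × 0.09 = 111.035772 kcal
Via Node Q: 64700 × 0.09 × 0.06 × 0.07 = 24.4566 kcal
Total at Node E: 111.035772 + 24.4566 = 135.492372 kcal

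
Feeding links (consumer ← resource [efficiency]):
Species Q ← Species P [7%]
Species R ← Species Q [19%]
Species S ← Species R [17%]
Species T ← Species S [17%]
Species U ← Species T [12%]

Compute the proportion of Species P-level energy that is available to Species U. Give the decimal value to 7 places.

0.0000461

Product of link efficiencies: 0.07 × 0.19 × 0.17 × 0.17 × 0.12 = 0.0000461244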